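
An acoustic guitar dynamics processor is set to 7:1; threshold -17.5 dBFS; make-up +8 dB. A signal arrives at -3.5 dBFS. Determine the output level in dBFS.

-7.5 dBFS

Overshoot: -3.5 − (-17.5) = 14 dB.
7:1 compression reduces that to 14/7 = 2 dB over.
Output = -17.5 + 2 = -15.5 dBFS; make-up adds 8 dB, giving -7.5 dBFS.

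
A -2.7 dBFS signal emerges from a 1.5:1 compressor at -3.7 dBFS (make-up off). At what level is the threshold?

-5.7 dBFS

Let T be the threshold. Output overshoot = (input overshoot)/R, so -3.7 − T = (-2.7 − T)/1.5.
1.5·(-3.7 − T) = -2.7 − T → 0.5·T = -5.55 − (-2.7) = -2.85.
T = -2.85/0.5 = -5.7 dBFS.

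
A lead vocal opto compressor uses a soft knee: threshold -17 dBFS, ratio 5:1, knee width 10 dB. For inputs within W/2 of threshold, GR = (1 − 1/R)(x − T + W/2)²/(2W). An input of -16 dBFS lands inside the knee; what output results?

-17.44 dBFS

x − T + W/2 = -16 − (-17) + 5 = 6.
GR = (1 − 1/5) × 6² / 20 = 0.8 × 36 / 20 = 1.44 dB.
Output = -16 − 1.44 = -17.44 dBFS.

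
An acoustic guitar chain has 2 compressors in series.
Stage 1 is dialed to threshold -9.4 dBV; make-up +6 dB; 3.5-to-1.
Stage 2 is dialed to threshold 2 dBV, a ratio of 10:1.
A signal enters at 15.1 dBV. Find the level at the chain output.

Stage 1: 15.1 dBV is 24.5 dB over -9.4 dBV; at 3.5:1 that becomes 7 dB over, giving -2.4 dBV; +6 dB make-up → 3.6 dBV.
Stage 2: 3.6 dBV is 1.6 dB over 2 dBV; at 10:1 that becomes 0.16 dB over, giving 2.16 dBV.

2.16 dBV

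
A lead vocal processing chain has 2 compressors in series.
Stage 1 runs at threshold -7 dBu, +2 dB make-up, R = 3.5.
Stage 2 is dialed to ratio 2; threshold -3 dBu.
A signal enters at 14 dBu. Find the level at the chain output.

-1 dBu

Stage 1: overshoot 21 dB → 21/3.5 = 6 dB → -1 dBu; +2 dB make-up → 1 dBu.
Stage 2: overshoot 4 dB → 4/2 = 2 dB → -1 dBu.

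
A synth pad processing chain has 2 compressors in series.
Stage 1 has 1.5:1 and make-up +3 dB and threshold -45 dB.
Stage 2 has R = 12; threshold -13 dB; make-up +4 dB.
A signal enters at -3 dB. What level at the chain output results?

-10 dB

Stage 1: 42 dB above -45 dB, reduced 1.5:1 to 28 dB above → -17 dB; +3 dB make-up → -14 dB.
Stage 2: below threshold (-14 ≤ -13); passes unchanged; make-up brings it to -10 dB.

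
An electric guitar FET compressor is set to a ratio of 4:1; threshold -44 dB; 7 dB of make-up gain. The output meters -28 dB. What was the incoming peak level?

-8 dB

Stripping the +7 dB make-up gives -35 dB at the gain stage.
Post-compression overshoot = -35 − (-44) = 9 dB.
Undo the ratio: input overshoot = 9 × 4 = 36 dB, giving input = -8 dB.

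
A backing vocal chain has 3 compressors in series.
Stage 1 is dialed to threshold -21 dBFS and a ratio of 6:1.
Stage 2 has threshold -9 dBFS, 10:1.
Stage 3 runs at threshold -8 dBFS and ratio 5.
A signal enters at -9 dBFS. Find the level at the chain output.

Stage 1: 12 dB above -21 dBFS, reduced 6:1 to 2 dB above → -19 dBFS.
Stage 2: below threshold (-19 ≤ -9); passes unchanged; output -19 dBFS.
Stage 3: -19 dBFS ≤ -8 dBFS, so stage 3 doesn't engage; output -19 dBFS.

-19 dBFS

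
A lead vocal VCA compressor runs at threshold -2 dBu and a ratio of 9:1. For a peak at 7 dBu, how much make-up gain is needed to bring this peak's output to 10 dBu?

Without make-up, output = threshold + overshoot/9 = -2 + 1 = -1 dBu.
Gap to target: 11 dB.

11 dB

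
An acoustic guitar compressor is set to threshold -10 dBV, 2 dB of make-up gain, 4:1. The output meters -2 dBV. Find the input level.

Before make-up, the level was -2 − 2 = -4 dBV.
The compressed level sits -4 − (-10) = 6 dB over threshold.
Before 4:1 compression the overshoot was 6 × 4 = 24 dB, so input = -10 + 24 = 14 dBV.

14 dBV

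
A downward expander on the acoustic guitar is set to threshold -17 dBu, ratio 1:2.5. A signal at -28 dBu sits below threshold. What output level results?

-44.5 dBu

Undershoot = (-17) − (-28) = 11 dB.
At 1:2.5, that expands to 27.5 dB under threshold.
Output = -17 − 27.5 = -44.5 dBu.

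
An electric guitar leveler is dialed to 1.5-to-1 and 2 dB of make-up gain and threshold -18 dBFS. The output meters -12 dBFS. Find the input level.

-12 dBFS

Remove make-up: -12 − 2 = -14 dBFS.
That's 4 dB above the -18 dBFS threshold.
Before 1.5:1 compression the overshoot was 4 × 1.5 = 6 dB, so input = -18 + 6 = -12 dBFS.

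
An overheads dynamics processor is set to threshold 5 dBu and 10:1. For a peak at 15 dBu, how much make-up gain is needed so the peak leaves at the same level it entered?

9 dB

Without make-up, output = threshold + overshoot/10 = 5 + 1 = 6 dBu.
Gap to target: 9 dB.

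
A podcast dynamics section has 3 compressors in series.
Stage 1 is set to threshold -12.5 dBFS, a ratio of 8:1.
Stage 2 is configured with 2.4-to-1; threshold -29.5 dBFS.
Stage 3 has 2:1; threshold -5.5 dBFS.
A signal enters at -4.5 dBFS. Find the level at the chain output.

-22 dBFS

Stage 1: overshoot 8 dB → 8/8 = 1 dB → -11.5 dBFS.
Stage 2: -11.5 dBFS is 18 dB over -29.5 dBFS; at 2.4:1 that becomes 7.5 dB over, giving -22 dBFS.
Stage 3: -22 dBFS ≤ -5.5 dBFS, so stage 3 doesn't engage; output -22 dBFS.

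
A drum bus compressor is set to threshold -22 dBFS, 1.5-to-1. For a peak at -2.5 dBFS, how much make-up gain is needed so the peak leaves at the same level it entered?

Overshoot 19.5 dB → 19.5/1.5 = 13 dB after compression, so the compressed level is -22 + 13 = -9 dBFS.
Make-up = target − compressed = -2.5 − (-9) = 6.5 dB.

6.5 dB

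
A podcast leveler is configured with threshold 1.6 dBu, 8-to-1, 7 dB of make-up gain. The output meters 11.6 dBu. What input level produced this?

Stripping the +7 dB make-up gives 4.6 dBu at the gain stage.
That's 3 dB above the 1.6 dBu threshold.
Undo the ratio: input overshoot = 3 × 8 = 24 dB, giving input = 25.6 dBu.

25.6 dBu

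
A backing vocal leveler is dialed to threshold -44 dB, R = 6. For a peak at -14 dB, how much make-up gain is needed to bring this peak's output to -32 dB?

7 dB

Without make-up, output = threshold + overshoot/6 = -44 + 5 = -39 dB.
Gap to target: 7 dB.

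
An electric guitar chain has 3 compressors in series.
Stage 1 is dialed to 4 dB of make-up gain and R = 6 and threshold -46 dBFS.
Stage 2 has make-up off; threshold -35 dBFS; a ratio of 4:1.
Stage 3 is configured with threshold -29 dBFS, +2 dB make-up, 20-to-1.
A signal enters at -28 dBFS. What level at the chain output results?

Stage 1: 18 dB above -46 dBFS, reduced 6:1 to 3 dB above → -43 dBFS; +4 dB make-up → -39 dBFS.
Stage 2: -39 dBFS ≤ -35 dBFS, so stage 2 doesn't engage; output -39 dBFS.
Stage 3: below threshold (-39 ≤ -29); passes unchanged; make-up brings it to -37 dBFS.

-37 dBFS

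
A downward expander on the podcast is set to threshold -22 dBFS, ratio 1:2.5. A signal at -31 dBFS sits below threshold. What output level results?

The input is 9 dB below the -22 dBFS threshold.
A 1:2.5 expander multiplies undershoot by 2.5: 9 × 2.5 = 22.5 dB below threshold.
Output = -22 − 22.5 = -44.5 dBFS.

-44.5 dBFS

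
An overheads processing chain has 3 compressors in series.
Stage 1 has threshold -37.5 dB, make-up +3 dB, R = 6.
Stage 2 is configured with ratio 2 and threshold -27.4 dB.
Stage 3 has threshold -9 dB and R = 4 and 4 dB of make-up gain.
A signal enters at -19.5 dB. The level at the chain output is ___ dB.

-27.5 dB

Stage 1: -19.5 dB is 18 dB over -37.5 dB; at 6:1 that becomes 3 dB over, giving -34.5 dB; +3 dB make-up → -31.5 dB.
Stage 2: -31.5 dB is at or below the -27.4 dB threshold — no compression; output -31.5 dB.
Stage 3: below threshold (-31.5 ≤ -9); passes unchanged; make-up brings it to -27.5 dB.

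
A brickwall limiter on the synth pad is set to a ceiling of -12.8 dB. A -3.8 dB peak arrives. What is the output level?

-12.8 dB

The limiter clamps the peak to its -12.8 dB ceiling.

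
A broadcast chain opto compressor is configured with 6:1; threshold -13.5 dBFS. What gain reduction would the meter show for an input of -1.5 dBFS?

10 dB

Overshoot = -1.5 − (-13.5) = 12 dB.
A 6:1 ratio leaves 2 dB of that excess.
So the signal is attenuated by 12 − 2 = 10 dB.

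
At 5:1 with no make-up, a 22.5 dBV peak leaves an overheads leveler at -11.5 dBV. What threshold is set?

Input is 42.5 dB above T (since output overshoot × R = input overshoot: (-11.5 − T)·5 = 22.5 − T gives T = -20 dBV).
Check: -20 + (22.5 − (-20))/5 = -20 + 8.5 = -11.5 dBV. ✓

-20 dBV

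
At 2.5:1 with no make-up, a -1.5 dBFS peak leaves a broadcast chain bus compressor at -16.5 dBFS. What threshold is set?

-26.5 dBFS

Input is 25 dB above T (since output overshoot × R = input overshoot: (-16.5 − T)·2.5 = -1.5 − T gives T = -26.5 dBFS).
Check: -26.5 + (-1.5 − (-26.5))/2.5 = -26.5 + 10 = -16.5 dBFS. ✓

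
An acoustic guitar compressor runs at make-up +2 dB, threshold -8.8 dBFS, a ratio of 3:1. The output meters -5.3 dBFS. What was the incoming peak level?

-4.3 dBFS

Stripping the +2 dB make-up gives -7.3 dBFS at the gain stage.
The compressed level sits -7.3 − (-8.8) = 1.5 dB over threshold.
Undo the ratio: input overshoot = 1.5 × 3 = 4.5 dB, giving input = -4.3 dBFS.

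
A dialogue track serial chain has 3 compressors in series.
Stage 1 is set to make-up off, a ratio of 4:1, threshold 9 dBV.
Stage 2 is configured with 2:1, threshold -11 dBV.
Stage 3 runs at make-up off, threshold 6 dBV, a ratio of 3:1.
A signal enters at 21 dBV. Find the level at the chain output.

Stage 1: overshoot 12 dB → 12/4 = 3 dB → 12 dBV.
Stage 2: 12 dBV is 23 dB over -11 dBV; at 2:1 that becomes 11.5 dB over, giving 0.5 dBV.
Stage 3: 0.5 dBV is at or below the 6 dBV threshold — no compression; output 0.5 dBV.

0.5 dBV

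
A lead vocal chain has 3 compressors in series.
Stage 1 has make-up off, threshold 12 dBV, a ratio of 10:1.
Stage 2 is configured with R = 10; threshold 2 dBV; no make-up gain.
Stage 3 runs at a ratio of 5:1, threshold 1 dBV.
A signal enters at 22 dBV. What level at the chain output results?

Stage 1: 22 dBV is 10 dB over 12 dBV; at 10:1 that becomes 1 dB over, giving 13 dBV.
Stage 2: 11 dB above 2 dBV, reduced 10:1 to 1.1 dB above → 3.1 dBV.
Stage 3: overshoot 2.1 dB → 2.1/5 = 0.42 dB → 1.42 dBV.

1.42 dBV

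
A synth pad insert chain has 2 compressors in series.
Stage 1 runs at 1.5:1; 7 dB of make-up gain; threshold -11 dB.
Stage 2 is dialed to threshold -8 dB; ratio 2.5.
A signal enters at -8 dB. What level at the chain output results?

Stage 1: -8 dB is 3 dB over -11 dB; at 1.5:1 that becomes 2 dB over, giving -9 dB; +7 dB make-up → -2 dB.
Stage 2: -2 dB is 6 dB over -8 dB; at 2.5:1 that becomes 2.4 dB over, giving -5.6 dB.

-5.6 dB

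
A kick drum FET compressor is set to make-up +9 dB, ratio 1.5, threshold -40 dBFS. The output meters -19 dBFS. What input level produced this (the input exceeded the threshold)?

-22 dBFS

Before make-up, the level was -19 − 9 = -28 dBFS.
That's 12 dB above the -40 dBFS threshold.
Undo the ratio: input overshoot = 12 × 1.5 = 18 dB, giving input = -22 dBFS.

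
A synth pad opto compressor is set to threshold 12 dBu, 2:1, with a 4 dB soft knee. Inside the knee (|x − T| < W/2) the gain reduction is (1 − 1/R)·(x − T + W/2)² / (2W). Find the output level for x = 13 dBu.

x − T + W/2 = 13 − 12 + 2 = 3.
GR = (1 − 1/2) × 3² / 8 = 0.5 × 9 / 8 = 0.5625 dB.
Output = 13 − 0.5625 = 12.4375 dBu.

12.4375 dBu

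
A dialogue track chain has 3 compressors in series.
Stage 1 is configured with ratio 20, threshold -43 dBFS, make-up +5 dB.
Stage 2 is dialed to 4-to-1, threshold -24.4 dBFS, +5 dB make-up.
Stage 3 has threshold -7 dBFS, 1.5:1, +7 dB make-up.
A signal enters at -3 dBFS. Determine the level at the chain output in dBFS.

Stage 1: -3 dBFS is 40 dB over -43 dBFS; at 20:1 that becomes 2 dB over, giving -41 dBFS; +5 dB make-up → -36 dBFS.
Stage 2: -36 dBFS is at or below the -24.4 dBFS threshold — no compression; make-up brings it to -31 dBFS.
Stage 3: -31 dBFS ≤ -7 dBFS, so stage 3 doesn't engage; make-up brings it to -24 dBFS.

-24 dBFS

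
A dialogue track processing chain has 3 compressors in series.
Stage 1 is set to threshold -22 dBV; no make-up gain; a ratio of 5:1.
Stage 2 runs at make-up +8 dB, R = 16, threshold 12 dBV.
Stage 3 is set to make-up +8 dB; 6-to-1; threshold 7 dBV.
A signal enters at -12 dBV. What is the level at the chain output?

-4 dBV

Stage 1: -12 dBV is 10 dB over -22 dBV; at 5:1 that becomes 2 dB over, giving -20 dBV.
Stage 2: -20 dBV ≤ 12 dBV, so stage 2 doesn't engage; make-up brings it to -12 dBV.
Stage 3: -12 dBV ≤ 7 dBV, so stage 3 doesn't engage; make-up brings it to -4 dBV.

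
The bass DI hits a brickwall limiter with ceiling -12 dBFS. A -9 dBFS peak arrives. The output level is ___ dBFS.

A brickwall limiter is an ∞:1 compressor: any input above the ceiling is clamped to -12 dBFS.

-12 dBFS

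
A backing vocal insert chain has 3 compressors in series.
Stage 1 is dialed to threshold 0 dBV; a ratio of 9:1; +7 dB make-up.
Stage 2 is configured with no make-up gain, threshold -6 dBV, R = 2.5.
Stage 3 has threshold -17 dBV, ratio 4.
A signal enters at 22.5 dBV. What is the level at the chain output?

-12.7 dBV

Stage 1: 22.5 dB above 0 dBV, reduced 9:1 to 2.5 dB above → 2.5 dBV; +7 dB make-up → 9.5 dBV.
Stage 2: 9.5 dBV is 15.5 dB over -6 dBV; at 2.5:1 that becomes 6.2 dB over, giving 0.2 dBV.
Stage 3: 0.2 dBV is 17.2 dB over -17 dBV; at 4:1 that becomes 4.3 dB over, giving -12.7 dBV.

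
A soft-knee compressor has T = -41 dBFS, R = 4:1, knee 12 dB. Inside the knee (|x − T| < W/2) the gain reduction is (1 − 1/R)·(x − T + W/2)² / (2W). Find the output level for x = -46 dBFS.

x − T + W/2 = -46 − (-41) + 6 = 1.
GR = (1 − 1/4) × 1² / 24 = 0.75 × 1 / 24 = 0.03125 dB.
Output = -46 − 0.03125 = -46.03125 dBFS.

-46.03125 dBFS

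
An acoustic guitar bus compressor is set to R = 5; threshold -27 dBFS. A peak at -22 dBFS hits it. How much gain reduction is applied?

Overshoot = -22 − (-27) = 5 dB.
After 5:1 compression the overshoot becomes 5/5 = 1 dB.
So the signal is attenuated by 5 − 1 = 4 dB.

4 dB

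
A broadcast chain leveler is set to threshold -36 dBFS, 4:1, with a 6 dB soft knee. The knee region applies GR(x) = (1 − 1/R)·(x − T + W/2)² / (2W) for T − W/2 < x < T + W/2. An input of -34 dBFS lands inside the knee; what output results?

x − T + W/2 = -34 − (-36) + 3 = 5.
GR = (1 − 1/4) × 5² / 12 = 0.75 × 25 / 12 = 1.5625 dB.
Output = -34 − 1.5625 = -35.5625 dBFS.

-35.5625 dBFS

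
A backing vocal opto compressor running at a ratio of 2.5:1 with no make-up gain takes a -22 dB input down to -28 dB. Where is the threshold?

Input is 10 dB above T (since output overshoot × R = input overshoot: (-28 − T)·2.5 = -22 − T gives T = -32 dB).
Check: -32 + (-22 − (-32))/2.5 = -32 + 4 = -28 dB. ✓

-32 dB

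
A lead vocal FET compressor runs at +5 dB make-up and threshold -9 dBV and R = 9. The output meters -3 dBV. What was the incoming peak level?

0 dBV

Remove make-up: -3 − 5 = -8 dBV.
Post-compression overshoot = -8 − (-9) = 1 dB.
Input overshoot = R × output overshoot = 9 dB → input = -9 + 9 = 0 dBV.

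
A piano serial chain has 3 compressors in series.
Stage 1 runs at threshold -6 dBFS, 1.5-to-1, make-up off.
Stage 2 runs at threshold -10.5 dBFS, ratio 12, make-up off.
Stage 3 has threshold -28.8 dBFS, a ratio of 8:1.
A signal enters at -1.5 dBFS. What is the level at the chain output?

Stage 1: -1.5 dBFS is 4.5 dB over -6 dBFS; at 1.5:1 that becomes 3 dB over, giving -3 dBFS.
Stage 2: -3 dBFS is 7.5 dB over -10.5 dBFS; at 12:1 that becomes 0.625 dB over, giving -9.875 dBFS.
Stage 3: -9.875 dBFS is 18.925 dB over -28.8 dBFS; at 8:1 that becomes 2.365625 dB over, giving -26.434375 dBFS.

-26.434375 dBFS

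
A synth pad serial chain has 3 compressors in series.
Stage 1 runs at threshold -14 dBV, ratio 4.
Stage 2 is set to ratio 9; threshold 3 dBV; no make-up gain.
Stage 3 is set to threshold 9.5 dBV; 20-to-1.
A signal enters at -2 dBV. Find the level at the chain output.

Stage 1: 12 dB above -14 dBV, reduced 4:1 to 3 dB above → -11 dBV.
Stage 2: -11 dBV ≤ 3 dBV, so stage 2 doesn't engage; output -11 dBV.
Stage 3: -11 dBV is at or below the 9.5 dBV threshold — no compression; output -11 dBV.

-11 dBV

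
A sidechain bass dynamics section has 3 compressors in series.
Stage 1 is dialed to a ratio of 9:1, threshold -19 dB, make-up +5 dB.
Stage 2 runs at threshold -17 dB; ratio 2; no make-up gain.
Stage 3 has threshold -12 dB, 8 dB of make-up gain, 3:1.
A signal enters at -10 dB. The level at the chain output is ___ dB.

Stage 1: 9 dB above -19 dB, reduced 9:1 to 1 dB above → -18 dB; +5 dB make-up → -13 dB.
Stage 2: -13 dB is 4 dB over -17 dB; at 2:1 that becomes 2 dB over, giving -15 dB.
Stage 3: -15 dB is at or below the -12 dB threshold — no compression; make-up brings it to -7 dB.

-7 dB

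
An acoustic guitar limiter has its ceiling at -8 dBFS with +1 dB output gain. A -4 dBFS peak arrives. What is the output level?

At ∞:1, everything above -8 dBFS is held at the ceiling.
Output gain then adds 1 dB: -8 + 1 = -7 dBFS.

-7 dBFS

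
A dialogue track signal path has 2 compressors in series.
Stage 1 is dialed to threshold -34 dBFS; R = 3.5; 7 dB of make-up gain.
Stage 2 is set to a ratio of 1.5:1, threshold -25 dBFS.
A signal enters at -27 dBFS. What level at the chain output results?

-25 dBFS

Stage 1: overshoot 7 dB → 7/3.5 = 2 dB → -32 dBFS; +7 dB make-up → -25 dBFS.
Stage 2: -25 dBFS ≤ -25 dBFS, so stage 2 doesn't engage; output -25 dBFS.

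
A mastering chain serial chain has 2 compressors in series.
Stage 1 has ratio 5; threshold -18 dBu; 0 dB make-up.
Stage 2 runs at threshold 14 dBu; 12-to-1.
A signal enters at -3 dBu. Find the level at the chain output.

Stage 1: -3 dBu is 15 dB over -18 dBu; at 5:1 that becomes 3 dB over, giving -15 dBu.
Stage 2: -15 dBu is at or below the 14 dBu threshold — no compression; output -15 dBu.

-15 dBu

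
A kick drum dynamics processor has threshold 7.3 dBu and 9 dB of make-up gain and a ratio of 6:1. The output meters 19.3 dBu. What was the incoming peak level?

25.3 dBu

Remove make-up: 19.3 − 9 = 10.3 dBu.
The compressed level sits 10.3 − 7.3 = 3 dB over threshold.
Undo the ratio: input overshoot = 3 × 6 = 18 dB, giving input = 25.3 dBu.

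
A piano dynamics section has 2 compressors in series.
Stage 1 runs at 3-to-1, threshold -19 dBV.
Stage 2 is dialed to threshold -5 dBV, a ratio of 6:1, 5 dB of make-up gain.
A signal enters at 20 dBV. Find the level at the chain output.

Stage 1: 39 dB above -19 dBV, reduced 3:1 to 13 dB above → -6 dBV.
Stage 2: -6 dBV is at or below the -5 dBV threshold — no compression; make-up brings it to -1 dBV.

-1 dBV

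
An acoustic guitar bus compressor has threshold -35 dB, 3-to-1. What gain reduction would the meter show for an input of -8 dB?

18 dB

-8 dB exceeds the threshold by 27 dB.
A 3:1 ratio leaves 9 dB of that excess.
GR = overshoot in − overshoot out = 27 − 9 = 18 dB.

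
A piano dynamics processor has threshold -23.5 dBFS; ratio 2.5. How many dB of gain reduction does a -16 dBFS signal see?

Overshoot = -16 − (-23.5) = 7.5 dB.
A 2.5:1 ratio leaves 3 dB of that excess.
Gain reduction = 7.5 − 3 = 4.5 dB.

4.5 dB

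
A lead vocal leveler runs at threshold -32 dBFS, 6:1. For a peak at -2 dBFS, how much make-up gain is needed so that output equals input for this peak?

25 dB

Overshoot 30 dB → 30/6 = 5 dB after compression, so the compressed level is -32 + 5 = -27 dBFS.
Make-up = target − compressed = -2 − (-27) = 25 dB.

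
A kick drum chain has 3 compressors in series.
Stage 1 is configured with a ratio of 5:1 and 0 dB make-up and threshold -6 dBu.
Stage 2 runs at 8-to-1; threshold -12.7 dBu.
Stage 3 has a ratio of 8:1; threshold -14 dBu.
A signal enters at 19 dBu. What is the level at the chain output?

Stage 1: 19 dBu is 25 dB over -6 dBu; at 5:1 that becomes 5 dB over, giving -1 dBu.
Stage 2: overshoot 11.7 dB → 11.7/8 = 1.4625 dB → -11.2375 dBu.
Stage 3: 2.7625 dB above -14 dBu, reduced 8:1 to 0.345313 dB above → -13.654687 dBu.

-13.654687 dBu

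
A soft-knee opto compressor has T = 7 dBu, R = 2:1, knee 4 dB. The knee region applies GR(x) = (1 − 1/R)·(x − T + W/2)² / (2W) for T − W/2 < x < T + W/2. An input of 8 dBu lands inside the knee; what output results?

7.4375 dBu

x − T + W/2 = 8 − 7 + 2 = 3.
GR = (1 − 1/2) × 3² / 8 = 0.5 × 9 / 8 = 0.5625 dB.
Output = 8 − 0.5625 = 7.4375 dBu.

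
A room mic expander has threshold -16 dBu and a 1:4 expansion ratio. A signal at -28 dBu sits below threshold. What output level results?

-64 dBu

The input is 12 dB below the -16 dBu threshold.
A 1:4 expander multiplies undershoot by 4: 12 × 4 = 48 dB below threshold.
Output = -16 − 48 = -64 dBu.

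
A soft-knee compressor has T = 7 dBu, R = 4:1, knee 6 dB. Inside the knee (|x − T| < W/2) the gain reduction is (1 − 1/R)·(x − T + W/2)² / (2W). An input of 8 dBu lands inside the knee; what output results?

7 dBu

x − T + W/2 = 8 − 7 + 3 = 4.
GR = (1 − 1/4) × 4² / 12 = 0.75 × 16 / 12 = 1 dB.
Output = 8 − 1 = 7 dBu.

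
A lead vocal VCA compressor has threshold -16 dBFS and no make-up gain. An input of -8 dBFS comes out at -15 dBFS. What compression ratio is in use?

8:1

Input overshoot = -8 − (-16) = 8 dB; output overshoot = -15 − (-16) = 1 dB.
Ratio = 8 / 1 = 8.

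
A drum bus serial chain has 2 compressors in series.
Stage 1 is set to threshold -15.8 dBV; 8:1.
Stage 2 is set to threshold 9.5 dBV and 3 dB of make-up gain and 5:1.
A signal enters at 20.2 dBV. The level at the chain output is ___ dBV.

Stage 1: overshoot 36 dB → 36/8 = 4.5 dB → -11.3 dBV.
Stage 2: below threshold (-11.3 ≤ 9.5); passes unchanged; make-up brings it to -8.3 dBV.

-8.3 dBV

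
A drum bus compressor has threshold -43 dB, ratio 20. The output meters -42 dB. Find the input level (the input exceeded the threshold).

That's 1 dB above the -43 dB threshold.
Before 20:1 compression the overshoot was 1 × 20 = 20 dB, so input = -43 + 20 = -23 dB.

-23 dB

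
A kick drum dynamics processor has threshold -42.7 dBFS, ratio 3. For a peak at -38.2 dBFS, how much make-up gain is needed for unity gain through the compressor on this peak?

3 dB

The peak compresses to -42.7 + 4.5/3 = -41.2 dBFS.
To reach -38.2 dBFS requires -38.2 − (-41.2) = 3 dB of make-up.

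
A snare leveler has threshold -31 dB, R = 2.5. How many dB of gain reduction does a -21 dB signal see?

6 dB

Overshoot = -21 − (-31) = 10 dB.
A 2.5:1 ratio leaves 4 dB of that excess.
So the signal is attenuated by 10 − 4 = 6 dB.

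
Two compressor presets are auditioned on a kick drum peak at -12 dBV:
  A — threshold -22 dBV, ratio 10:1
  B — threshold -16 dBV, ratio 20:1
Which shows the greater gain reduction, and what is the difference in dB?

A, by 5.2 dB

A: GR = 10 − 10/10 = 9 dB.
B: GR = 4 − 4/20 = 3.8 dB.
A reduces 5.2 dB more.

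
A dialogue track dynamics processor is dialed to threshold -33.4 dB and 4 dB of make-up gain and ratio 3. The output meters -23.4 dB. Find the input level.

-15.4 dB

Stripping the +4 dB make-up gives -27.4 dB at the gain stage.
That's 6 dB above the -33.4 dB threshold.
Input overshoot = R × output overshoot = 18 dB → input = -33.4 + 18 = -15.4 dB.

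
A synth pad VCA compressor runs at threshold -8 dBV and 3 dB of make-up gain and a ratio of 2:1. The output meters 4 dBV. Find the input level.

10 dBV

Stripping the +3 dB make-up gives 1 dBV at the gain stage.
Post-compression overshoot = 1 − (-8) = 9 dB.
Before 2:1 compression the overshoot was 9 × 2 = 18 dB, so input = -8 + 18 = 10 dBV.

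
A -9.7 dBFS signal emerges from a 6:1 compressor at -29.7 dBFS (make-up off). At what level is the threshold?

-33.7 dBFS

Input is 24 dB above T (since output overshoot × R = input overshoot: (-29.7 − T)·6 = -9.7 − T gives T = -33.7 dBFS).
Check: -33.7 + (-9.7 − (-33.7))/6 = -33.7 + 4 = -29.7 dBFS. ✓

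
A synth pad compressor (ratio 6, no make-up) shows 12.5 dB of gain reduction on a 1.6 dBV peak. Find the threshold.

-13.4 dBV

Let T be the threshold. Output overshoot = (input overshoot)/R, so -10.9 − T = (1.6 − T)/6.
6·(-10.9 − T) = 1.6 − T → 5·T = -65.4 − 1.6 = -67.
T = -67/5 = -13.4 dBV.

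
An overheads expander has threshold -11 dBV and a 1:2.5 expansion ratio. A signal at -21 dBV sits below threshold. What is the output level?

-36 dBV

The input is 10 dB below the -11 dBV threshold.
A 1:2.5 expander multiplies undershoot by 2.5: 10 × 2.5 = 25 dB below threshold.
Output = -11 − 25 = -36 dBV.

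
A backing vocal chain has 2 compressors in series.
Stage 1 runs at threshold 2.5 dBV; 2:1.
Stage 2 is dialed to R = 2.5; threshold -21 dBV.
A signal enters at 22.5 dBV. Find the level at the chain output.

-7.6 dBV

Stage 1: 22.5 dBV is 20 dB over 2.5 dBV; at 2:1 that becomes 10 dB over, giving 12.5 dBV.
Stage 2: 33.5 dB above -21 dBV, reduced 2.5:1 to 13.4 dB above → -7.6 dBV.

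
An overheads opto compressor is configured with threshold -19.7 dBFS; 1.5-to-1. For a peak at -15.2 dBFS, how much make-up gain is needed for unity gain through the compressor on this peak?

Overshoot 4.5 dB → 4.5/1.5 = 3 dB after compression, so the compressed level is -19.7 + 3 = -16.7 dBFS.
Make-up = target − compressed = -15.2 − (-16.7) = 1.5 dB.

1.5 dB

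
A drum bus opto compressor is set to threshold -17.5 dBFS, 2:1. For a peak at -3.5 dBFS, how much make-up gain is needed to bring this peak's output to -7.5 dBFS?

3 dB

Overshoot 14 dB → 14/2 = 7 dB after compression, so the compressed level is -17.5 + 7 = -10.5 dBFS.
Make-up = target − compressed = -7.5 − (-10.5) = 3 dB.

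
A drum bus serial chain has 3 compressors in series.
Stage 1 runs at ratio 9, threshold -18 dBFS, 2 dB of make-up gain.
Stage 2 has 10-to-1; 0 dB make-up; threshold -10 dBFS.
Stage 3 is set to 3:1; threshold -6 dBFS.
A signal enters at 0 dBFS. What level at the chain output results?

Stage 1: 0 dBFS is 18 dB over -18 dBFS; at 9:1 that becomes 2 dB over, giving -16 dBFS; +2 dB make-up → -14 dBFS.
Stage 2: below threshold (-14 ≤ -10); passes unchanged; output -14 dBFS.
Stage 3: -14 dBFS is at or below the -6 dBFS threshold — no compression; output -14 dBFS.

-14 dBFS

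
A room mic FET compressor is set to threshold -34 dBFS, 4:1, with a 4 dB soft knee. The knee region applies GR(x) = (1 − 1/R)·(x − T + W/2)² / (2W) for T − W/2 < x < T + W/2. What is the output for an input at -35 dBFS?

x − T + W/2 = -35 − (-34) + 2 = 1.
GR = (1 − 1/4) × 1² / 8 = 0.75 × 1 / 8 = 0.09375 dB.
Output = -35 − 0.09375 = -35.09375 dBFS.

-35.09375 dBFS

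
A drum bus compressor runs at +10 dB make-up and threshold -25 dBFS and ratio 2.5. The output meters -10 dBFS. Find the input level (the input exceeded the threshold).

Remove make-up: -10 − 10 = -20 dBFS.
That's 5 dB above the -25 dBFS threshold.
Before 2.5:1 compression the overshoot was 5 × 2.5 = 12.5 dB, so input = -25 + 12.5 = -12.5 dBFS.

-12.5 dBFS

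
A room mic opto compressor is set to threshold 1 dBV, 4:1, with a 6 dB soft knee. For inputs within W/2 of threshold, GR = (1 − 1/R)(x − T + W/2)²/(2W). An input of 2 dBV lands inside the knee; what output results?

x − T + W/2 = 2 − 1 + 3 = 4.
GR = (1 − 1/4) × 4² / 12 = 0.75 × 16 / 12 = 1 dB.
Output = 2 − 1 = 1 dBV.

1 dBV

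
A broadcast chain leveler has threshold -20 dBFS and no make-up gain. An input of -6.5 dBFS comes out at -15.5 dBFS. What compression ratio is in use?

3:1

Input overshoot = -6.5 − (-20) = 13.5 dB; output overshoot = -15.5 − (-20) = 4.5 dB.
Ratio = 13.5 / 4.5 = 3.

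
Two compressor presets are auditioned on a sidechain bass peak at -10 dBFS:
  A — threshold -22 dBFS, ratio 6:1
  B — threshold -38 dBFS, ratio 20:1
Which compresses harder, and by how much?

A: overshoot 12 dB → output overshoot 2 dB → GR 10 dB.
B: overshoot 28 dB → output overshoot 1.4 dB → GR 26.6 dB.
B reduces 16.6 dB more.

B, by 16.6 dB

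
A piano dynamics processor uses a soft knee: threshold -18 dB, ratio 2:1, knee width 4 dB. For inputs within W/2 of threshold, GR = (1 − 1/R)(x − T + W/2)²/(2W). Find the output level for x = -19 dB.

-19.0625 dB

x − T + W/2 = -19 − (-18) + 2 = 1.
GR = (1 − 1/2) × 1² / 8 = 0.5 × 1 / 8 = 0.0625 dB.
Output = -19 − 0.0625 = -19.0625 dB.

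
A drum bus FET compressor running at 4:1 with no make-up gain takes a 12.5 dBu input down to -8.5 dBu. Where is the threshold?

-15.5 dBu

Let T be the threshold. Output overshoot = (input overshoot)/R, so -8.5 − T = (12.5 − T)/4.
4·(-8.5 − T) = 12.5 − T → 3·T = -34 − 12.5 = -46.5.
T = -46.5/3 = -15.5 dBu.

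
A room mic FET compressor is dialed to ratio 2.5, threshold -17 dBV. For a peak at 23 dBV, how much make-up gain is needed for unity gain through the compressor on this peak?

24 dB

The peak compresses to -17 + 40/2.5 = -1 dBV.
To reach 23 dBV requires 23 − (-1) = 24 dB of make-up.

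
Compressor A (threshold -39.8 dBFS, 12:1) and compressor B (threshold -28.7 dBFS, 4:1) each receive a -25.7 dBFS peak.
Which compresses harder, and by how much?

A: GR = 14.1 − 14.1/12 = 12.925 dB.
B: GR = 3 − 3/4 = 2.25 dB.
A applies 10.675 dB more gain reduction.

A, by 10.675 dB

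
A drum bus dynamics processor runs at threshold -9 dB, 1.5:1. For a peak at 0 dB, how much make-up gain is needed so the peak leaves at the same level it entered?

Overshoot 9 dB → 9/1.5 = 6 dB after compression, so the compressed level is -9 + 6 = -3 dB.
Make-up = target − compressed = 0 − (-3) = 3 dB.

3 dB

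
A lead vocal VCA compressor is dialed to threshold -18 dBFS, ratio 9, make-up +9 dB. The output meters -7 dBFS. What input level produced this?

0 dBFS

Before make-up, the level was -7 − 9 = -16 dBFS.
Post-compression overshoot = -16 − (-18) = 2 dB.
Input overshoot = R × output overshoot = 18 dB → input = -18 + 18 = 0 dBFS.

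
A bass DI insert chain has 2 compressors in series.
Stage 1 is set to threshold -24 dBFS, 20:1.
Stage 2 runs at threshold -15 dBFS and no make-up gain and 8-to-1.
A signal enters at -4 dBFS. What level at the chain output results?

Stage 1: overshoot 20 dB → 20/20 = 1 dB → -23 dBFS.
Stage 2: below threshold (-23 ≤ -15); passes unchanged; output -23 dBFS.

-23 dBFS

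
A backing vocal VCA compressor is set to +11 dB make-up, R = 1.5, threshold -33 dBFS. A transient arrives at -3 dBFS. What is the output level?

-2 dBFS

The input is 30 dB above the -33 dBFS threshold.
At 1.5:1 the overshoot is divided by 1.5, leaving 20 dB above threshold.
That puts the output at -13 dBFS; make-up adds 11 dB, giving -2 dBFS.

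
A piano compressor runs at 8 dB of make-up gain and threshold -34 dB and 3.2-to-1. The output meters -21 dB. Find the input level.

Before make-up, the level was -21 − 8 = -29 dB.
Post-compression overshoot = -29 − (-34) = 5 dB.
Input overshoot = R × output overshoot = 16 dB → input = -34 + 16 = -18 dB.

-18 dB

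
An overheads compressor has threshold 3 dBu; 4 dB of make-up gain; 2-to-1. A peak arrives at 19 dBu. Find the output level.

15 dBu

The input is 16 dB above the 3 dBu threshold.
The 16 dB excess becomes 8 dB after 2:1 reduction.
So the level is 3 + 8 = 11 dBu; make-up adds 4 dB, giving 15 dBu.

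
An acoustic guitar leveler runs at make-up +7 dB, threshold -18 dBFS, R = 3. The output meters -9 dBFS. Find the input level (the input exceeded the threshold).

Remove make-up: -9 − 7 = -16 dBFS.
That's 2 dB above the -18 dBFS threshold.
Before 3:1 compression the overshoot was 2 × 3 = 6 dB, so input = -18 + 6 = -12 dBFS.

-12 dBFS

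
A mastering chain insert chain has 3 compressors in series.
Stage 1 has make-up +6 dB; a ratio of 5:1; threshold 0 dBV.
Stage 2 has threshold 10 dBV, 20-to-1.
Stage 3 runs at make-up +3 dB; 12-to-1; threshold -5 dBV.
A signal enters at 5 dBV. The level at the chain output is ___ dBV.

-1 dBV

Stage 1: 5 dBV is 5 dB over 0 dBV; at 5:1 that becomes 1 dB over, giving 1 dBV; +6 dB make-up → 7 dBV.
Stage 2: 7 dBV is at or below the 10 dBV threshold — no compression; output 7 dBV.
Stage 3: 7 dBV is 12 dB over -5 dBV; at 12:1 that becomes 1 dB over, giving -4 dBV; +3 dB make-up → -1 dBV.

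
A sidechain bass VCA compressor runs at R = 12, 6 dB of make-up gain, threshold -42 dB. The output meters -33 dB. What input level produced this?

-6 dB

Before make-up, the level was -33 − 6 = -39 dB.
That's 3 dB above the -42 dB threshold.
Before 12:1 compression the overshoot was 3 × 12 = 36 dB, so input = -42 + 36 = -6 dB.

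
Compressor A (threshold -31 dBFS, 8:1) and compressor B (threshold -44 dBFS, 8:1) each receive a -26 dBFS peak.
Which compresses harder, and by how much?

A: GR = 5 − 5/8 = 4.375 dB.
B: GR = 18 − 18/8 = 15.75 dB.
Difference: 11.375 dB in favour of B.

B, by 11.375 dB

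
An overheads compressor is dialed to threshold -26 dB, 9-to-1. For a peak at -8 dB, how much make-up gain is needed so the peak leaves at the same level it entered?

16 dB

The peak compresses to -26 + 18/9 = -24 dB.
To reach -8 dB requires -8 − (-24) = 16 dB of make-up.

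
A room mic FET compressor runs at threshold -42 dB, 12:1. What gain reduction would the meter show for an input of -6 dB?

33 dB

-6 dB exceeds the threshold by 36 dB.
A 12:1 ratio leaves 3 dB of that excess.
Gain reduction = 36 − 3 = 33 dB.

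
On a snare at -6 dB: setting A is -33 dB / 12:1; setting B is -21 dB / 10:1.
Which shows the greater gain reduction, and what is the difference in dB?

A, by 11.25 dB

A: GR = 27 − 27/12 = 24.75 dB.
B: GR = 15 − 15/10 = 13.5 dB.
A applies 11.25 dB more gain reduction.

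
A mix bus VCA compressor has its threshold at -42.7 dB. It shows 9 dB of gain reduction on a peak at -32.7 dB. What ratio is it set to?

10:1

Input overshoot = -32.7 − (-42.7) = 10 dB.
Output overshoot = 10 − 9 = 1 dB.
Ratio = input overshoot / output overshoot = 10 / 1 = 10.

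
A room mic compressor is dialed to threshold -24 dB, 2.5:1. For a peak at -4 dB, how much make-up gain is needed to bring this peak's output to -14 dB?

The peak compresses to -24 + 20/2.5 = -16 dB.
To reach -14 dB requires -14 − (-16) = 2 dB of make-up.

2 dB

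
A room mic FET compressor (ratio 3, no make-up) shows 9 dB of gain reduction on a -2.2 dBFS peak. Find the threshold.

Input is 13.5 dB above T (since output overshoot × R = input overshoot: (-11.2 − T)·3 = -2.2 − T gives T = -15.7 dBFS).
Check: -15.7 + (-2.2 − (-15.7))/3 = -15.7 + 4.5 = -11.2 dBFS. ✓

-15.7 dBFS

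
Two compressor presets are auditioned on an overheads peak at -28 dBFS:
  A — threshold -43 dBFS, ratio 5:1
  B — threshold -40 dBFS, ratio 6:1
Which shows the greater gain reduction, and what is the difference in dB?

A: overshoot 15 dB → output overshoot 3 dB → GR 12 dB.
B: overshoot 12 dB → output overshoot 2 dB → GR 10 dB.
Difference: 2 dB in favour of A.

A, by 2 dB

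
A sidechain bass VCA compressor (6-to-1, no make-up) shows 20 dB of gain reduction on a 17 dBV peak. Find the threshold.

Let T be the threshold. Output overshoot = (input overshoot)/R, so -3 − T = (17 − T)/6.
6·(-3 − T) = 17 − T → 5·T = -18 − 17 = -35.
T = -35/5 = -7 dBV.

-7 dBV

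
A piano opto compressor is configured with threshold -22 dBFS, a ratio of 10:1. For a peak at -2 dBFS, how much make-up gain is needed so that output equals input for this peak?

Overshoot 20 dB → 20/10 = 2 dB after compression, so the compressed level is -22 + 2 = -20 dBFS.
Make-up = target − compressed = -2 − (-20) = 18 dB.

18 dB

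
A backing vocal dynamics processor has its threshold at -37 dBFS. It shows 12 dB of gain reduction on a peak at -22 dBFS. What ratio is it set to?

Input overshoot = -22 − (-37) = 15 dB.
Output overshoot = 15 − 12 = 3 dB.
Ratio = input overshoot / output overshoot = 15 / 3 = 5.

5:1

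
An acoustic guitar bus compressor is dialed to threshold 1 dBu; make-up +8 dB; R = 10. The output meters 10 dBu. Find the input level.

Remove make-up: 10 − 8 = 2 dBu.
That's 1 dB above the 1 dBu threshold.
Undo the ratio: input overshoot = 1 × 10 = 10 dB, giving input = 11 dBu.

11 dBu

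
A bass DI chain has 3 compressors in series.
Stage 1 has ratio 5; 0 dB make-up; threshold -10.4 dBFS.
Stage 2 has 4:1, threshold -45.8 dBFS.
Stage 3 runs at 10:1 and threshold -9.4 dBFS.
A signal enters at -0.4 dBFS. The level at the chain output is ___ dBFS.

Stage 1: -0.4 dBFS is 10 dB over -10.4 dBFS; at 5:1 that becomes 2 dB over, giving -8.4 dBFS.
Stage 2: 37.4 dB above -45.8 dBFS, reduced 4:1 to 9.35 dB above → -36.45 dBFS.
Stage 3: -36.45 dBFS is at or below the -9.4 dBFS threshold — no compression; output -36.45 dBFS.

-36.45 dBFS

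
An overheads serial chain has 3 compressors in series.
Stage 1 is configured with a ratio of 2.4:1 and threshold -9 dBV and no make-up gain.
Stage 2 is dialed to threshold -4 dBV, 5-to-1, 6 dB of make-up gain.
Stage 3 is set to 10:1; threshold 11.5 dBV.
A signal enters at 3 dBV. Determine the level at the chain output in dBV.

Stage 1: 3 dBV is 12 dB over -9 dBV; at 2.4:1 that becomes 5 dB over, giving -4 dBV.
Stage 2: -4 dBV is at or below the -4 dBV threshold — no compression; make-up brings it to 2 dBV.
Stage 3: 2 dBV is at or below the 11.5 dBV threshold — no compression; output 2 dBV.

2 dBV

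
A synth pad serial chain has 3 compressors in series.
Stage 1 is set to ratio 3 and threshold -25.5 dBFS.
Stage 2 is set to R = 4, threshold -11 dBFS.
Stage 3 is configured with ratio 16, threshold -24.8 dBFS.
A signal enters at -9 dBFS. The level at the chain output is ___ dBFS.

-24.5 dBFS

Stage 1: 16.5 dB above -25.5 dBFS, reduced 3:1 to 5.5 dB above → -20 dBFS.
Stage 2: -20 dBFS ≤ -11 dBFS, so stage 2 doesn't engage; output -20 dBFS.
Stage 3: -20 dBFS is 4.8 dB over -24.8 dBFS; at 16:1 that becomes 0.3 dB over, giving -24.5 dBFS.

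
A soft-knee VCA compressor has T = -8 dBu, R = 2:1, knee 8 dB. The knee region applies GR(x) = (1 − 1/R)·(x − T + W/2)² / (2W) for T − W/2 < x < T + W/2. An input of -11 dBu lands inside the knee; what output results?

x − T + W/2 = -11 − (-8) + 4 = 1.
GR = (1 − 1/2) × 1² / 16 = 0.5 × 1 / 16 = 0.03125 dB.
Output = -11 − 0.03125 = -11.03125 dBu.

-11.03125 dBu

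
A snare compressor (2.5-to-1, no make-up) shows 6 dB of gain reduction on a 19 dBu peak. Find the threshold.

Let T be the threshold. Output overshoot = (input overshoot)/R, so 13 − T = (19 − T)/2.5.
2.5·(13 − T) = 19 − T → 1.5·T = 32.5 − 19 = 13.5.
T = 13.5/1.5 = 9 dBu.

9 dBu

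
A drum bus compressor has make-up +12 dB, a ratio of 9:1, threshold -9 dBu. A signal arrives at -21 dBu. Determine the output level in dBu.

-21 dBu is 12 dB below the -9 dBu threshold, so no gain reduction is applied.
Make-up gain adds 12 dB: -21 + 12 = -9 dBu.

-9 dBu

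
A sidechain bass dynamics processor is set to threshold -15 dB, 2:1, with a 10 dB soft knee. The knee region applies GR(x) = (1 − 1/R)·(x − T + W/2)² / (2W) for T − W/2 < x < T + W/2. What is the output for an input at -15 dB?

-15.625 dB

x − T + W/2 = -15 − (-15) + 5 = 5.
GR = (1 − 1/2) × 5² / 20 = 0.5 × 25 / 20 = 0.625 dB.
Output = -15 − 0.625 = -15.625 dB.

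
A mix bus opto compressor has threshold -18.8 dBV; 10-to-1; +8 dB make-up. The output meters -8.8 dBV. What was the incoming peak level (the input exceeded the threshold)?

1.2 dBV

Stripping the +8 dB make-up gives -16.8 dBV at the gain stage.
Post-compression overshoot = -16.8 − (-18.8) = 2 dB.
Before 10:1 compression the overshoot was 2 × 10 = 20 dB, so input = -18.8 + 20 = 1.2 dBV.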